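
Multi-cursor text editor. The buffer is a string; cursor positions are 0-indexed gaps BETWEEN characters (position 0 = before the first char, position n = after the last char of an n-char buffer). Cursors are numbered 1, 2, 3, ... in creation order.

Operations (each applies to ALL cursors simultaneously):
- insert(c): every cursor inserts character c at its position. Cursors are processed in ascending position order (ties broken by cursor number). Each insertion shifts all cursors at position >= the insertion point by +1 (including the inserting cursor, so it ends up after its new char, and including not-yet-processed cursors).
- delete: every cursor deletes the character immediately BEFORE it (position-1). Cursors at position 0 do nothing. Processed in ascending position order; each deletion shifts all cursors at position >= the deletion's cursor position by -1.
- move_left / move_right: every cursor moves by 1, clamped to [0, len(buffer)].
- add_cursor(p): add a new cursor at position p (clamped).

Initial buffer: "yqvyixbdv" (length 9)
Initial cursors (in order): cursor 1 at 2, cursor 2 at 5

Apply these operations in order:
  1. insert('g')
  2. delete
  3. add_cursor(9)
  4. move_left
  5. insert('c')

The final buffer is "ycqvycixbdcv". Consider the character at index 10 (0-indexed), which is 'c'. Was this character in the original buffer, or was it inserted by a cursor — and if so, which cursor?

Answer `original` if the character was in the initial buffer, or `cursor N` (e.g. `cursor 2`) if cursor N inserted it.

After op 1 (insert('g')): buffer="yqgvyigxbdv" (len 11), cursors c1@3 c2@7, authorship ..1...2....
After op 2 (delete): buffer="yqvyixbdv" (len 9), cursors c1@2 c2@5, authorship .........
After op 3 (add_cursor(9)): buffer="yqvyixbdv" (len 9), cursors c1@2 c2@5 c3@9, authorship .........
After op 4 (move_left): buffer="yqvyixbdv" (len 9), cursors c1@1 c2@4 c3@8, authorship .........
After op 5 (insert('c')): buffer="ycqvycixbdcv" (len 12), cursors c1@2 c2@6 c3@11, authorship .1...2....3.
Authorship (.=original, N=cursor N): . 1 . . . 2 . . . . 3 .
Index 10: author = 3

Answer: cursor 3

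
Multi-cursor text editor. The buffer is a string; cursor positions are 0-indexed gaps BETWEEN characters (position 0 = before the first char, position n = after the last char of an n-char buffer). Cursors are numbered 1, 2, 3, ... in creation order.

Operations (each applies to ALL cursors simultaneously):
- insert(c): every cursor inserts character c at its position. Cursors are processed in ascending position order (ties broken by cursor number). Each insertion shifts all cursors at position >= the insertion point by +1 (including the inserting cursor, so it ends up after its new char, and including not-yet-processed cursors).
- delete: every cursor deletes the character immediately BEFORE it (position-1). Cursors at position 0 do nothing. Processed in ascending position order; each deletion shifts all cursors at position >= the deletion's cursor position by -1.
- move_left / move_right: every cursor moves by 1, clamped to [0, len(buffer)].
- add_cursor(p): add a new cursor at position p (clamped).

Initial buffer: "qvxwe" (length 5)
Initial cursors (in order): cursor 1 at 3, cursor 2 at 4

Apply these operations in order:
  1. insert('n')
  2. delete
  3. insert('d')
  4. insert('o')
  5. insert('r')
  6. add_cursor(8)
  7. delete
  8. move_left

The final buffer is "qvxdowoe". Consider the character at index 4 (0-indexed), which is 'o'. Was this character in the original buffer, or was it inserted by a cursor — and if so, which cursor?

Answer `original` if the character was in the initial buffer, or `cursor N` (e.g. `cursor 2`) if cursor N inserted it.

Answer: cursor 1

Derivation:
After op 1 (insert('n')): buffer="qvxnwne" (len 7), cursors c1@4 c2@6, authorship ...1.2.
After op 2 (delete): buffer="qvxwe" (len 5), cursors c1@3 c2@4, authorship .....
After op 3 (insert('d')): buffer="qvxdwde" (len 7), cursors c1@4 c2@6, authorship ...1.2.
After op 4 (insert('o')): buffer="qvxdowdoe" (len 9), cursors c1@5 c2@8, authorship ...11.22.
After op 5 (insert('r')): buffer="qvxdorwdore" (len 11), cursors c1@6 c2@10, authorship ...111.222.
After op 6 (add_cursor(8)): buffer="qvxdorwdore" (len 11), cursors c1@6 c3@8 c2@10, authorship ...111.222.
After op 7 (delete): buffer="qvxdowoe" (len 8), cursors c1@5 c3@6 c2@7, authorship ...11.2.
After op 8 (move_left): buffer="qvxdowoe" (len 8), cursors c1@4 c3@5 c2@6, authorship ...11.2.
Authorship (.=original, N=cursor N): . . . 1 1 . 2 .
Index 4: author = 1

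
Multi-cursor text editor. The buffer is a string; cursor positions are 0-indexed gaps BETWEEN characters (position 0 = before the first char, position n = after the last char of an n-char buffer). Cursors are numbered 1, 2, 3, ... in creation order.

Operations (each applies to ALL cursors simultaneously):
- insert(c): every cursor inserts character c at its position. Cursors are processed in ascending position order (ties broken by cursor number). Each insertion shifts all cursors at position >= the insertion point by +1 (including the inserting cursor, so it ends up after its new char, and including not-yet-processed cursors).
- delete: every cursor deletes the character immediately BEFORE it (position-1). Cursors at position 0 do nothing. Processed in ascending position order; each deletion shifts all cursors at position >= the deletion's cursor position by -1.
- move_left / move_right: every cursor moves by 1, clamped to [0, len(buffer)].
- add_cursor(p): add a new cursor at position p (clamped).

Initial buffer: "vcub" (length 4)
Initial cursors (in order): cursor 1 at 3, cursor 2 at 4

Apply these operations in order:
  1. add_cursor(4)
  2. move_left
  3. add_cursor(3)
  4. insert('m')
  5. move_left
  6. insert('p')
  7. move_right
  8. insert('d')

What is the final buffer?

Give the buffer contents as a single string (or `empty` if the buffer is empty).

Answer: vcpmdummpppmdddb

Derivation:
After op 1 (add_cursor(4)): buffer="vcub" (len 4), cursors c1@3 c2@4 c3@4, authorship ....
After op 2 (move_left): buffer="vcub" (len 4), cursors c1@2 c2@3 c3@3, authorship ....
After op 3 (add_cursor(3)): buffer="vcub" (len 4), cursors c1@2 c2@3 c3@3 c4@3, authorship ....
After op 4 (insert('m')): buffer="vcmummmb" (len 8), cursors c1@3 c2@7 c3@7 c4@7, authorship ..1.234.
After op 5 (move_left): buffer="vcmummmb" (len 8), cursors c1@2 c2@6 c3@6 c4@6, authorship ..1.234.
After op 6 (insert('p')): buffer="vcpmummpppmb" (len 12), cursors c1@3 c2@10 c3@10 c4@10, authorship ..11.232344.
After op 7 (move_right): buffer="vcpmummpppmb" (len 12), cursors c1@4 c2@11 c3@11 c4@11, authorship ..11.232344.
After op 8 (insert('d')): buffer="vcpmdummpppmdddb" (len 16), cursors c1@5 c2@15 c3@15 c4@15, authorship ..111.232344234.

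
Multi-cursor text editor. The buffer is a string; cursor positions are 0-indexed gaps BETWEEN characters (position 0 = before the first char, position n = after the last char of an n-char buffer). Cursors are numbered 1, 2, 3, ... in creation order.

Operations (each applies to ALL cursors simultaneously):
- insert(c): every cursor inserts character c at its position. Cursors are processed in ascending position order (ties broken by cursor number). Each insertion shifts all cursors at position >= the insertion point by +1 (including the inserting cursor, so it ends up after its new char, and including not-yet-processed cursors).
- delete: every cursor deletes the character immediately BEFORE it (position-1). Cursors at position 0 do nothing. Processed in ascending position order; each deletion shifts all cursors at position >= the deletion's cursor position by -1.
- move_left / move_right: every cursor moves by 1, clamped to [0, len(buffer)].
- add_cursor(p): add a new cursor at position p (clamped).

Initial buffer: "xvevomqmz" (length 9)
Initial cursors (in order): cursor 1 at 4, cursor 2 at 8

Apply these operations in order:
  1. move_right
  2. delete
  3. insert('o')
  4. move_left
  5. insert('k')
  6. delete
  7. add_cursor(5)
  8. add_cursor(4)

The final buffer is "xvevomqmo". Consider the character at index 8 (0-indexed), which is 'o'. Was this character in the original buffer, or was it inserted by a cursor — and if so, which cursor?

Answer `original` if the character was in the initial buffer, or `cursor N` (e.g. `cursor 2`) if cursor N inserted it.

After op 1 (move_right): buffer="xvevomqmz" (len 9), cursors c1@5 c2@9, authorship .........
After op 2 (delete): buffer="xvevmqm" (len 7), cursors c1@4 c2@7, authorship .......
After op 3 (insert('o')): buffer="xvevomqmo" (len 9), cursors c1@5 c2@9, authorship ....1...2
After op 4 (move_left): buffer="xvevomqmo" (len 9), cursors c1@4 c2@8, authorship ....1...2
After op 5 (insert('k')): buffer="xvevkomqmko" (len 11), cursors c1@5 c2@10, authorship ....11...22
After op 6 (delete): buffer="xvevomqmo" (len 9), cursors c1@4 c2@8, authorship ....1...2
After op 7 (add_cursor(5)): buffer="xvevomqmo" (len 9), cursors c1@4 c3@5 c2@8, authorship ....1...2
After op 8 (add_cursor(4)): buffer="xvevomqmo" (len 9), cursors c1@4 c4@4 c3@5 c2@8, authorship ....1...2
Authorship (.=original, N=cursor N): . . . . 1 . . . 2
Index 8: author = 2

Answer: cursor 2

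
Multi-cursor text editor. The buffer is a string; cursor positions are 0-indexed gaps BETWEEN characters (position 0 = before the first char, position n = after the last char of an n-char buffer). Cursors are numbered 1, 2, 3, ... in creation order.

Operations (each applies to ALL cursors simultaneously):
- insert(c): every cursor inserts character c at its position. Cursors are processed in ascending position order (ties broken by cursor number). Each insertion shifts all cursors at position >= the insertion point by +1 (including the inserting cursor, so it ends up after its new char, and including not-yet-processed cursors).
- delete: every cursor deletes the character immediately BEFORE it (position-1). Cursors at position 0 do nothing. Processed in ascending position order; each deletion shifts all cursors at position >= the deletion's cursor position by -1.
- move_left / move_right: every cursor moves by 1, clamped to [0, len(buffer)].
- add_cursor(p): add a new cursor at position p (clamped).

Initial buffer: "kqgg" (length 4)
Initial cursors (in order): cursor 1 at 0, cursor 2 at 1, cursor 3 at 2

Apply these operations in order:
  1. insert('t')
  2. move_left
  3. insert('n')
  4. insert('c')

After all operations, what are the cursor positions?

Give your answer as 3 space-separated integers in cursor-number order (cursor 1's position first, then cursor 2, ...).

Answer: 2 6 10

Derivation:
After op 1 (insert('t')): buffer="tktqtgg" (len 7), cursors c1@1 c2@3 c3@5, authorship 1.2.3..
After op 2 (move_left): buffer="tktqtgg" (len 7), cursors c1@0 c2@2 c3@4, authorship 1.2.3..
After op 3 (insert('n')): buffer="ntkntqntgg" (len 10), cursors c1@1 c2@4 c3@7, authorship 11.22.33..
After op 4 (insert('c')): buffer="nctknctqnctgg" (len 13), cursors c1@2 c2@6 c3@10, authorship 111.222.333..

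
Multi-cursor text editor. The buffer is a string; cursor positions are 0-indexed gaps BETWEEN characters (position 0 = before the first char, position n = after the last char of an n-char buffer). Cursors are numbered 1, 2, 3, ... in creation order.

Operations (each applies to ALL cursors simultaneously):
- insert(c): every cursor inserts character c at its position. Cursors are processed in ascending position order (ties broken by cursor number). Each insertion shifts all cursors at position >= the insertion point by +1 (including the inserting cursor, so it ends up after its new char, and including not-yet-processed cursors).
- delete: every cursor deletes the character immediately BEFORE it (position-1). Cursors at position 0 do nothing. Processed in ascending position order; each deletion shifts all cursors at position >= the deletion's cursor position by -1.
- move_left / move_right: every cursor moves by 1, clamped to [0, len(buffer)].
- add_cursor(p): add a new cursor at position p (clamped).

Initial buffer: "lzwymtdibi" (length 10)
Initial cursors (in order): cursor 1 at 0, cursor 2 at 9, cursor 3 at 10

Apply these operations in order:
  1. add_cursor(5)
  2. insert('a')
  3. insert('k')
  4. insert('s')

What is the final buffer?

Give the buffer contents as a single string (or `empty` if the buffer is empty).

After op 1 (add_cursor(5)): buffer="lzwymtdibi" (len 10), cursors c1@0 c4@5 c2@9 c3@10, authorship ..........
After op 2 (insert('a')): buffer="alzwymatdibaia" (len 14), cursors c1@1 c4@7 c2@12 c3@14, authorship 1.....4....2.3
After op 3 (insert('k')): buffer="aklzwymaktdibakiak" (len 18), cursors c1@2 c4@9 c2@15 c3@18, authorship 11.....44....22.33
After op 4 (insert('s')): buffer="akslzwymakstdibaksiaks" (len 22), cursors c1@3 c4@11 c2@18 c3@22, authorship 111.....444....222.333

Answer: akslzwymakstdibaksiaks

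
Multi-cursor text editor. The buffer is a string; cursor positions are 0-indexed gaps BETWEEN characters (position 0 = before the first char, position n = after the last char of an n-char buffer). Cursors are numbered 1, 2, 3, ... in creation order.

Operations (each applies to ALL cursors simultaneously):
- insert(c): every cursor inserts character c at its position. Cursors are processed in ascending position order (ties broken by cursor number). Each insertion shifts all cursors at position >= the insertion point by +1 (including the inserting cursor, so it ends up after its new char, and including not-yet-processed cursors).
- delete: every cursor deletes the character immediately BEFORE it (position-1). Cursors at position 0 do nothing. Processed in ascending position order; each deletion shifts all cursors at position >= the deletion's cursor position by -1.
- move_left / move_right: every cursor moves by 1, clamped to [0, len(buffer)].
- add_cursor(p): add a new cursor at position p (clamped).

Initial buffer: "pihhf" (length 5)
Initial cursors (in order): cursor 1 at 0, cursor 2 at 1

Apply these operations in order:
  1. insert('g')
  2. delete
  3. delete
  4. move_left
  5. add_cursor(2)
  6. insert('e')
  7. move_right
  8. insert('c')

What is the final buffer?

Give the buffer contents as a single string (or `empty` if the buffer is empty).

After op 1 (insert('g')): buffer="gpgihhf" (len 7), cursors c1@1 c2@3, authorship 1.2....
After op 2 (delete): buffer="pihhf" (len 5), cursors c1@0 c2@1, authorship .....
After op 3 (delete): buffer="ihhf" (len 4), cursors c1@0 c2@0, authorship ....
After op 4 (move_left): buffer="ihhf" (len 4), cursors c1@0 c2@0, authorship ....
After op 5 (add_cursor(2)): buffer="ihhf" (len 4), cursors c1@0 c2@0 c3@2, authorship ....
After op 6 (insert('e')): buffer="eeihehf" (len 7), cursors c1@2 c2@2 c3@5, authorship 12..3..
After op 7 (move_right): buffer="eeihehf" (len 7), cursors c1@3 c2@3 c3@6, authorship 12..3..
After op 8 (insert('c')): buffer="eeicchehcf" (len 10), cursors c1@5 c2@5 c3@9, authorship 12.12.3.3.

Answer: eeicchehcf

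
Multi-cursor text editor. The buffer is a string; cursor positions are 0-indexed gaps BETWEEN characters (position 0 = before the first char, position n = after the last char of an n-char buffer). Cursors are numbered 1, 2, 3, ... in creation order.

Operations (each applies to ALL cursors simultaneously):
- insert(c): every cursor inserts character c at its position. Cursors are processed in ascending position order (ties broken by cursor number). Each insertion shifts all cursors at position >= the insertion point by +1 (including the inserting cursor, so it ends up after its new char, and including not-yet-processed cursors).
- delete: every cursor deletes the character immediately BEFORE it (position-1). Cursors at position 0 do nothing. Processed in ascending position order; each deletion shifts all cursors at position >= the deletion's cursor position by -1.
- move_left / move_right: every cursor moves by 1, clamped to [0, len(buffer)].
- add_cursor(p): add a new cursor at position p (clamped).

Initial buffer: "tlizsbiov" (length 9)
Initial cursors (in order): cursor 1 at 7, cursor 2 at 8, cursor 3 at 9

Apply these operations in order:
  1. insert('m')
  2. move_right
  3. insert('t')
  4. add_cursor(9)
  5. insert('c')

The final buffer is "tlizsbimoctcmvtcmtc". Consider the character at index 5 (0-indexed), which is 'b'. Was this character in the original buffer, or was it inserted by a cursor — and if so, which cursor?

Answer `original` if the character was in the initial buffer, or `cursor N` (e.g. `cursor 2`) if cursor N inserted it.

Answer: original

Derivation:
After op 1 (insert('m')): buffer="tlizsbimomvm" (len 12), cursors c1@8 c2@10 c3@12, authorship .......1.2.3
After op 2 (move_right): buffer="tlizsbimomvm" (len 12), cursors c1@9 c2@11 c3@12, authorship .......1.2.3
After op 3 (insert('t')): buffer="tlizsbimotmvtmt" (len 15), cursors c1@10 c2@13 c3@15, authorship .......1.12.233
After op 4 (add_cursor(9)): buffer="tlizsbimotmvtmt" (len 15), cursors c4@9 c1@10 c2@13 c3@15, authorship .......1.12.233
After op 5 (insert('c')): buffer="tlizsbimoctcmvtcmtc" (len 19), cursors c4@10 c1@12 c2@16 c3@19, authorship .......1.4112.22333
Authorship (.=original, N=cursor N): . . . . . . . 1 . 4 1 1 2 . 2 2 3 3 3
Index 5: author = original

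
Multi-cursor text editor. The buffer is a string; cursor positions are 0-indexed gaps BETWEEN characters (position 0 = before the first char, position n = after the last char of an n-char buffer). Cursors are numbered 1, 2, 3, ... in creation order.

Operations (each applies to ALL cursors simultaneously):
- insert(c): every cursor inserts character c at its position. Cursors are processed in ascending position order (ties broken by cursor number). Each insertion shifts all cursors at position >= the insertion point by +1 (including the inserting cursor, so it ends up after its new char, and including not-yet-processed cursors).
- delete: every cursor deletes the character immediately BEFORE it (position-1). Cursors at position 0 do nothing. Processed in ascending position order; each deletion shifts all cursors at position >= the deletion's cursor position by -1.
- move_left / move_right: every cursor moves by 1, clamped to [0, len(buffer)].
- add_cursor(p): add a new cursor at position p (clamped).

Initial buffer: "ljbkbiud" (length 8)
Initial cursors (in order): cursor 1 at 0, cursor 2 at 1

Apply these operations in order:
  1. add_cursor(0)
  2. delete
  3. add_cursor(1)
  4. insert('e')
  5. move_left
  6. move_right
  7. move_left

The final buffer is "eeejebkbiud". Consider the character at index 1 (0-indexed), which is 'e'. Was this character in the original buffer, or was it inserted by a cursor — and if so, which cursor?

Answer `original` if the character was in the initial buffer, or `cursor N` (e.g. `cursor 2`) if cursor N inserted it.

Answer: cursor 2

Derivation:
After op 1 (add_cursor(0)): buffer="ljbkbiud" (len 8), cursors c1@0 c3@0 c2@1, authorship ........
After op 2 (delete): buffer="jbkbiud" (len 7), cursors c1@0 c2@0 c3@0, authorship .......
After op 3 (add_cursor(1)): buffer="jbkbiud" (len 7), cursors c1@0 c2@0 c3@0 c4@1, authorship .......
After op 4 (insert('e')): buffer="eeejebkbiud" (len 11), cursors c1@3 c2@3 c3@3 c4@5, authorship 123.4......
After op 5 (move_left): buffer="eeejebkbiud" (len 11), cursors c1@2 c2@2 c3@2 c4@4, authorship 123.4......
After op 6 (move_right): buffer="eeejebkbiud" (len 11), cursors c1@3 c2@3 c3@3 c4@5, authorship 123.4......
After op 7 (move_left): buffer="eeejebkbiud" (len 11), cursors c1@2 c2@2 c3@2 c4@4, authorship 123.4......
Authorship (.=original, N=cursor N): 1 2 3 . 4 . . . . . .
Index 1: author = 2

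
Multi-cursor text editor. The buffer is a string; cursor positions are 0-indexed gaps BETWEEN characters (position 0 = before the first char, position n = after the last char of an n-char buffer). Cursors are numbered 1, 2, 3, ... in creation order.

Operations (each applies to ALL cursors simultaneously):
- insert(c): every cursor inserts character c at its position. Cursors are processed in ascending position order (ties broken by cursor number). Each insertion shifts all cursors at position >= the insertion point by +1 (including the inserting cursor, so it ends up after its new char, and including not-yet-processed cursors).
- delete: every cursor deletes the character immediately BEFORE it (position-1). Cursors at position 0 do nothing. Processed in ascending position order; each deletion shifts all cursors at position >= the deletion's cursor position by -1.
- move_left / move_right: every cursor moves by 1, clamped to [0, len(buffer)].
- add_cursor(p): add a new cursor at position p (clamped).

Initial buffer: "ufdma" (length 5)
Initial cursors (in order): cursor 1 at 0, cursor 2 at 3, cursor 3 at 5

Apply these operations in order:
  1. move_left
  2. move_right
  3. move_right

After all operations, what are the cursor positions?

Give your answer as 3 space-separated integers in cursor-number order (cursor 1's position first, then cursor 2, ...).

Answer: 2 4 5

Derivation:
After op 1 (move_left): buffer="ufdma" (len 5), cursors c1@0 c2@2 c3@4, authorship .....
After op 2 (move_right): buffer="ufdma" (len 5), cursors c1@1 c2@3 c3@5, authorship .....
After op 3 (move_right): buffer="ufdma" (len 5), cursors c1@2 c2@4 c3@5, authorship .....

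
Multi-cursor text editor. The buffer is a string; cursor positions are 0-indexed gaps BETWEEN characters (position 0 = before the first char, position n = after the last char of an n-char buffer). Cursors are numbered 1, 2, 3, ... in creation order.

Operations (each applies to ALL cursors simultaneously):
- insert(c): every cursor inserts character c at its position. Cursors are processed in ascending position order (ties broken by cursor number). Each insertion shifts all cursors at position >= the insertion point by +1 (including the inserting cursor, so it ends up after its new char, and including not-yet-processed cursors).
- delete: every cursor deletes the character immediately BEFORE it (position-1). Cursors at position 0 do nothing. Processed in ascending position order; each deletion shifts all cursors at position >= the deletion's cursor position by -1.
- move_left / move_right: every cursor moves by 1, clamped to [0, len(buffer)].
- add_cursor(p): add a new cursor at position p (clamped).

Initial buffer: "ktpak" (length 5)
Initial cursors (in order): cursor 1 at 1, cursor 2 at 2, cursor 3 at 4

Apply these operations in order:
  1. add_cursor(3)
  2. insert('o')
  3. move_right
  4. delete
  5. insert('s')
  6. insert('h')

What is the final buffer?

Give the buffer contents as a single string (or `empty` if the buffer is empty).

After op 1 (add_cursor(3)): buffer="ktpak" (len 5), cursors c1@1 c2@2 c4@3 c3@4, authorship .....
After op 2 (insert('o')): buffer="kotopoaok" (len 9), cursors c1@2 c2@4 c4@6 c3@8, authorship .1.2.4.3.
After op 3 (move_right): buffer="kotopoaok" (len 9), cursors c1@3 c2@5 c4@7 c3@9, authorship .1.2.4.3.
After op 4 (delete): buffer="koooo" (len 5), cursors c1@2 c2@3 c4@4 c3@5, authorship .1243
After op 5 (insert('s')): buffer="kosososos" (len 9), cursors c1@3 c2@5 c4@7 c3@9, authorship .11224433
After op 6 (insert('h')): buffer="koshoshoshosh" (len 13), cursors c1@4 c2@7 c4@10 c3@13, authorship .111222444333

Answer: koshoshoshosh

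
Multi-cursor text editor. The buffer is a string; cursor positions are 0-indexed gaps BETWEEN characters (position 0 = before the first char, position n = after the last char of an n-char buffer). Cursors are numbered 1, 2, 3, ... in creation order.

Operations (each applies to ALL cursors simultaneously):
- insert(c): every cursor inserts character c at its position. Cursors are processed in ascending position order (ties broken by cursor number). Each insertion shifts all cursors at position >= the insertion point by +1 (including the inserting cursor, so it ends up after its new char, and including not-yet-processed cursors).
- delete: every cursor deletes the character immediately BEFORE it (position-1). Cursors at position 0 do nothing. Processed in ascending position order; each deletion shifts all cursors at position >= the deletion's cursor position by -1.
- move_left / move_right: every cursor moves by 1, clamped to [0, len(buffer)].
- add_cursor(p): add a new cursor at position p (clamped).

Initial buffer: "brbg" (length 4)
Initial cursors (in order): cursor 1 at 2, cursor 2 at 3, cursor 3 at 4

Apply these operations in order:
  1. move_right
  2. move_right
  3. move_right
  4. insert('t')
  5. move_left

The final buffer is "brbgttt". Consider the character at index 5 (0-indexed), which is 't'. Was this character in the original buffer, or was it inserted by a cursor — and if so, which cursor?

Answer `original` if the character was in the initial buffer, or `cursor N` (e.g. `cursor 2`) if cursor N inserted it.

After op 1 (move_right): buffer="brbg" (len 4), cursors c1@3 c2@4 c3@4, authorship ....
After op 2 (move_right): buffer="brbg" (len 4), cursors c1@4 c2@4 c3@4, authorship ....
After op 3 (move_right): buffer="brbg" (len 4), cursors c1@4 c2@4 c3@4, authorship ....
After op 4 (insert('t')): buffer="brbgttt" (len 7), cursors c1@7 c2@7 c3@7, authorship ....123
After op 5 (move_left): buffer="brbgttt" (len 7), cursors c1@6 c2@6 c3@6, authorship ....123
Authorship (.=original, N=cursor N): . . . . 1 2 3
Index 5: author = 2

Answer: cursor 2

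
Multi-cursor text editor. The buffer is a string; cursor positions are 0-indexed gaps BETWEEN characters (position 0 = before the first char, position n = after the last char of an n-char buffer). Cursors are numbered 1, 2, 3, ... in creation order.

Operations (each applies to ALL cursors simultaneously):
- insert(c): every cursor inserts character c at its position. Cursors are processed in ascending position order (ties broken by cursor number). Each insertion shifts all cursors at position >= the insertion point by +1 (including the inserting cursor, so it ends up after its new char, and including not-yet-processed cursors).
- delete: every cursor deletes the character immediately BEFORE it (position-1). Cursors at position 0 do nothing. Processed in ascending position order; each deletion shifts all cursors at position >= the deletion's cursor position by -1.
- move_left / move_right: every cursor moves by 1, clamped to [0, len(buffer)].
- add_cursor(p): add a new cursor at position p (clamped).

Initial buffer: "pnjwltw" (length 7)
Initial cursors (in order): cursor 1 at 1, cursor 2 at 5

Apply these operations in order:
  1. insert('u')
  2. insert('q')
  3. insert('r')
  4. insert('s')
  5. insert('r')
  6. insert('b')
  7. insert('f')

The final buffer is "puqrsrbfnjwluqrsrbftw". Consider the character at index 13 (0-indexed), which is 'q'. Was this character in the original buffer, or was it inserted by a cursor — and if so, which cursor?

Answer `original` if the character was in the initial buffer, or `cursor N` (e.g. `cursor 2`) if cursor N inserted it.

After op 1 (insert('u')): buffer="punjwlutw" (len 9), cursors c1@2 c2@7, authorship .1....2..
After op 2 (insert('q')): buffer="puqnjwluqtw" (len 11), cursors c1@3 c2@9, authorship .11....22..
After op 3 (insert('r')): buffer="puqrnjwluqrtw" (len 13), cursors c1@4 c2@11, authorship .111....222..
After op 4 (insert('s')): buffer="puqrsnjwluqrstw" (len 15), cursors c1@5 c2@13, authorship .1111....2222..
After op 5 (insert('r')): buffer="puqrsrnjwluqrsrtw" (len 17), cursors c1@6 c2@15, authorship .11111....22222..
After op 6 (insert('b')): buffer="puqrsrbnjwluqrsrbtw" (len 19), cursors c1@7 c2@17, authorship .111111....222222..
After op 7 (insert('f')): buffer="puqrsrbfnjwluqrsrbftw" (len 21), cursors c1@8 c2@19, authorship .1111111....2222222..
Authorship (.=original, N=cursor N): . 1 1 1 1 1 1 1 . . . . 2 2 2 2 2 2 2 . .
Index 13: author = 2

Answer: cursor 2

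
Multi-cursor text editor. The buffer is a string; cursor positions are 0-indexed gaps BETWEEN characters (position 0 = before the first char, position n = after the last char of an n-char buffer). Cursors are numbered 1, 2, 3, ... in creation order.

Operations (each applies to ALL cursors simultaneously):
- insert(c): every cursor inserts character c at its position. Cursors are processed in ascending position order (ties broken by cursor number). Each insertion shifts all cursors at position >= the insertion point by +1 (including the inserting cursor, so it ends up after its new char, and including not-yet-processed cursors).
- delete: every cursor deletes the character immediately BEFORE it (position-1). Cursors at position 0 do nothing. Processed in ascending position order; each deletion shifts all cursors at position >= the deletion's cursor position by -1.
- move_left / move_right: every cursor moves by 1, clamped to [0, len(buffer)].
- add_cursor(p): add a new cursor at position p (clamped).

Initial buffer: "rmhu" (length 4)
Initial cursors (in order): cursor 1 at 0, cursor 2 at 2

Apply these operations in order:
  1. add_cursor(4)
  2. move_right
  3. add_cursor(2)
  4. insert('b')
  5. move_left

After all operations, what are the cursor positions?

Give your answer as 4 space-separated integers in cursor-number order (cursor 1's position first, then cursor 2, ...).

Answer: 1 5 7 3

Derivation:
After op 1 (add_cursor(4)): buffer="rmhu" (len 4), cursors c1@0 c2@2 c3@4, authorship ....
After op 2 (move_right): buffer="rmhu" (len 4), cursors c1@1 c2@3 c3@4, authorship ....
After op 3 (add_cursor(2)): buffer="rmhu" (len 4), cursors c1@1 c4@2 c2@3 c3@4, authorship ....
After op 4 (insert('b')): buffer="rbmbhbub" (len 8), cursors c1@2 c4@4 c2@6 c3@8, authorship .1.4.2.3
After op 5 (move_left): buffer="rbmbhbub" (len 8), cursors c1@1 c4@3 c2@5 c3@7, authorship .1.4.2.3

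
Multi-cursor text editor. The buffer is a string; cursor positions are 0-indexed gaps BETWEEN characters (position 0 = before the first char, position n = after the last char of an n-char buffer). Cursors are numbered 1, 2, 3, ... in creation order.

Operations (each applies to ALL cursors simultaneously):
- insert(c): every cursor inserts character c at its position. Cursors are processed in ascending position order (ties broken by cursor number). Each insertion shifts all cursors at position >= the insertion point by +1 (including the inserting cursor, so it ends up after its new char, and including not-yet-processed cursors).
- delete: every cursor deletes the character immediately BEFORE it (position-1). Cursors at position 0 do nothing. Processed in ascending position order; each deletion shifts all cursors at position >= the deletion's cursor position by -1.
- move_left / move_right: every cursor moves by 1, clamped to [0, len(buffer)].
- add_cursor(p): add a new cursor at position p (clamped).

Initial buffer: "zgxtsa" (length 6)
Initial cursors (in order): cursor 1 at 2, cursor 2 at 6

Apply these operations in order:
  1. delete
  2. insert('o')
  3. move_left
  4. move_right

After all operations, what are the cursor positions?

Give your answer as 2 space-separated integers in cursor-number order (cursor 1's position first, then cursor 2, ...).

After op 1 (delete): buffer="zxts" (len 4), cursors c1@1 c2@4, authorship ....
After op 2 (insert('o')): buffer="zoxtso" (len 6), cursors c1@2 c2@6, authorship .1...2
After op 3 (move_left): buffer="zoxtso" (len 6), cursors c1@1 c2@5, authorship .1...2
After op 4 (move_right): buffer="zoxtso" (len 6), cursors c1@2 c2@6, authorship .1...2

Answer: 2 6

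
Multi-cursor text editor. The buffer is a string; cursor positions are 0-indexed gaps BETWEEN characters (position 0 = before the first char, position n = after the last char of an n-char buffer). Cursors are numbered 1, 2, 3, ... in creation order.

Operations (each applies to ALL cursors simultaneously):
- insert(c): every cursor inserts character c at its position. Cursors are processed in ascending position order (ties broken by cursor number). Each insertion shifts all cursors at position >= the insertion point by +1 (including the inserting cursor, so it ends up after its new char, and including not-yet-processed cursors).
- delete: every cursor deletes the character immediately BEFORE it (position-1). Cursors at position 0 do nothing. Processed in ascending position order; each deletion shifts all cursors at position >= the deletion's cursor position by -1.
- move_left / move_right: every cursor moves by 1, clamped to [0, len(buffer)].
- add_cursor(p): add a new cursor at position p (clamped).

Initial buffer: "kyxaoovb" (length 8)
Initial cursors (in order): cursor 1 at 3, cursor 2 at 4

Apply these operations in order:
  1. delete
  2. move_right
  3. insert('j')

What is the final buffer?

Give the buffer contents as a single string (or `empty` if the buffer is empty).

Answer: kyojjovb

Derivation:
After op 1 (delete): buffer="kyoovb" (len 6), cursors c1@2 c2@2, authorship ......
After op 2 (move_right): buffer="kyoovb" (len 6), cursors c1@3 c2@3, authorship ......
After op 3 (insert('j')): buffer="kyojjovb" (len 8), cursors c1@5 c2@5, authorship ...12...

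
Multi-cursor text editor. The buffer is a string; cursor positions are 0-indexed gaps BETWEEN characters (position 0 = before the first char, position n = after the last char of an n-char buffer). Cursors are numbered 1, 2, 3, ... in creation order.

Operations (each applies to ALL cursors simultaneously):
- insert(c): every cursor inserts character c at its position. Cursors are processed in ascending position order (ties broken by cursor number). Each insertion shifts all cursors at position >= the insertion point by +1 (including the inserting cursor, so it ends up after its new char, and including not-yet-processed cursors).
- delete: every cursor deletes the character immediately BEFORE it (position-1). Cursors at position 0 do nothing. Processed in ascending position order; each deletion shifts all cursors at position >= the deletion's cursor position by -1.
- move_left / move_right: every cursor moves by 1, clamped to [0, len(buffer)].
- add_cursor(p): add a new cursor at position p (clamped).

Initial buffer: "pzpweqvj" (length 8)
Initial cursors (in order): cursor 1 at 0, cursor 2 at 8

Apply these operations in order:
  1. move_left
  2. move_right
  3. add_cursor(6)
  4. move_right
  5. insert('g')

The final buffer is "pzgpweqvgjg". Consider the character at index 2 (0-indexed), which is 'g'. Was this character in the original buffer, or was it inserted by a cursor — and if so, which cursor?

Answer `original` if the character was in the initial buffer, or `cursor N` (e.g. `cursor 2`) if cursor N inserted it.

After op 1 (move_left): buffer="pzpweqvj" (len 8), cursors c1@0 c2@7, authorship ........
After op 2 (move_right): buffer="pzpweqvj" (len 8), cursors c1@1 c2@8, authorship ........
After op 3 (add_cursor(6)): buffer="pzpweqvj" (len 8), cursors c1@1 c3@6 c2@8, authorship ........
After op 4 (move_right): buffer="pzpweqvj" (len 8), cursors c1@2 c3@7 c2@8, authorship ........
After op 5 (insert('g')): buffer="pzgpweqvgjg" (len 11), cursors c1@3 c3@9 c2@11, authorship ..1.....3.2
Authorship (.=original, N=cursor N): . . 1 . . . . . 3 . 2
Index 2: author = 1

Answer: cursor 1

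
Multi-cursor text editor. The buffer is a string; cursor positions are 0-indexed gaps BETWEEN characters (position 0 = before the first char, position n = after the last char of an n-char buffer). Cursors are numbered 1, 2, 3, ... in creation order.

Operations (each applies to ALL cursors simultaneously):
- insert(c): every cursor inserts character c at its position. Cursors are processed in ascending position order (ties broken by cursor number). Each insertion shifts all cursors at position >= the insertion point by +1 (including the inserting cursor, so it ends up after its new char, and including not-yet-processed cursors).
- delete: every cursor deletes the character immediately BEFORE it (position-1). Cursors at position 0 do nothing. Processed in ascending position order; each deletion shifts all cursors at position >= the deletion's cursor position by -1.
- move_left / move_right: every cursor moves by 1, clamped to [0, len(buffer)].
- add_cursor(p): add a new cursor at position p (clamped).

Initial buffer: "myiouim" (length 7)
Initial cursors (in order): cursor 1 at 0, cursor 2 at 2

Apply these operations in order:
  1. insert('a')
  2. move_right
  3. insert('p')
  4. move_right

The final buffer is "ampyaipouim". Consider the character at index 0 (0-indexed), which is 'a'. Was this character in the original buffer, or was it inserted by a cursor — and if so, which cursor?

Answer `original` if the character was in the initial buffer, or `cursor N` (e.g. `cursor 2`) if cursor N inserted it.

After op 1 (insert('a')): buffer="amyaiouim" (len 9), cursors c1@1 c2@4, authorship 1..2.....
After op 2 (move_right): buffer="amyaiouim" (len 9), cursors c1@2 c2@5, authorship 1..2.....
After op 3 (insert('p')): buffer="ampyaipouim" (len 11), cursors c1@3 c2@7, authorship 1.1.2.2....
After op 4 (move_right): buffer="ampyaipouim" (len 11), cursors c1@4 c2@8, authorship 1.1.2.2....
Authorship (.=original, N=cursor N): 1 . 1 . 2 . 2 . . . .
Index 0: author = 1

Answer: cursor 1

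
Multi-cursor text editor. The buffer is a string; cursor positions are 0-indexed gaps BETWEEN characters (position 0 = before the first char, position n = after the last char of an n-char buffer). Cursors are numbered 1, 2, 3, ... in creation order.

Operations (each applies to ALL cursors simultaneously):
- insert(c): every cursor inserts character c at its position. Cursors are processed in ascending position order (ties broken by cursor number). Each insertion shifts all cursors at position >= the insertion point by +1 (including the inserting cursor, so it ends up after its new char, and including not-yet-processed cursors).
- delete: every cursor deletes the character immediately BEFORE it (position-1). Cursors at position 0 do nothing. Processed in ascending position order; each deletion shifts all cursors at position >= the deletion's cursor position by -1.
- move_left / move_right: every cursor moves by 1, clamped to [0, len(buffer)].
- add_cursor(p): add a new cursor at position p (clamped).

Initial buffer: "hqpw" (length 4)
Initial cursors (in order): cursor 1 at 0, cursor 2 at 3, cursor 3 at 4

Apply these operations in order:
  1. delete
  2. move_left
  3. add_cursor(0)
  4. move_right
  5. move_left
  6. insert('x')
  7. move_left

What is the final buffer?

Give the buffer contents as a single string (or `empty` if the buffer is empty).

Answer: xxhxxq

Derivation:
After op 1 (delete): buffer="hq" (len 2), cursors c1@0 c2@2 c3@2, authorship ..
After op 2 (move_left): buffer="hq" (len 2), cursors c1@0 c2@1 c3@1, authorship ..
After op 3 (add_cursor(0)): buffer="hq" (len 2), cursors c1@0 c4@0 c2@1 c3@1, authorship ..
After op 4 (move_right): buffer="hq" (len 2), cursors c1@1 c4@1 c2@2 c3@2, authorship ..
After op 5 (move_left): buffer="hq" (len 2), cursors c1@0 c4@0 c2@1 c3@1, authorship ..
After op 6 (insert('x')): buffer="xxhxxq" (len 6), cursors c1@2 c4@2 c2@5 c3@5, authorship 14.23.
After op 7 (move_left): buffer="xxhxxq" (len 6), cursors c1@1 c4@1 c2@4 c3@4, authorship 14.23.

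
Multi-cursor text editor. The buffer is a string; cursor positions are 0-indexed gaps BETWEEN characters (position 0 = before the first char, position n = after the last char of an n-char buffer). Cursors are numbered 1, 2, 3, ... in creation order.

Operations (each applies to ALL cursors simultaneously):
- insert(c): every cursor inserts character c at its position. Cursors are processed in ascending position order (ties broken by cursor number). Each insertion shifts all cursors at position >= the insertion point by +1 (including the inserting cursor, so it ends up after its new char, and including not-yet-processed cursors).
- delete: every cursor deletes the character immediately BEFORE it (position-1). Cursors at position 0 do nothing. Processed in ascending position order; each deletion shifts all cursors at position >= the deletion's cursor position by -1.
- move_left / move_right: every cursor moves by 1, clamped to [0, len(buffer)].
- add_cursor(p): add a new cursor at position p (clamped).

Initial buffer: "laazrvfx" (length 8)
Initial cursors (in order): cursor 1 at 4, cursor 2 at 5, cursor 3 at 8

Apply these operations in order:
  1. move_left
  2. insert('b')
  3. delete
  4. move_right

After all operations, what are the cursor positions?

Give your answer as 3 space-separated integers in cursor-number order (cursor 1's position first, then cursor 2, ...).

Answer: 4 5 8

Derivation:
After op 1 (move_left): buffer="laazrvfx" (len 8), cursors c1@3 c2@4 c3@7, authorship ........
After op 2 (insert('b')): buffer="laabzbrvfbx" (len 11), cursors c1@4 c2@6 c3@10, authorship ...1.2...3.
After op 3 (delete): buffer="laazrvfx" (len 8), cursors c1@3 c2@4 c3@7, authorship ........
After op 4 (move_right): buffer="laazrvfx" (len 8), cursors c1@4 c2@5 c3@8, authorship ........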